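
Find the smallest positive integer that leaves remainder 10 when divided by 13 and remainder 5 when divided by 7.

75

Since 7·2 ≡ 1 (mod 13), take x = 5 + 7·((10−5)·2 mod 13) = 5 + 7·10 = 75.
Check: 75 mod 13 = 10, 75 mod 7 = 5.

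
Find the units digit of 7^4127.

The units digit of 7^n cycles with period 4: 7, 9, 3, 1, …
4127 leaves remainder 3 on division by 4, so 7^4127 ends in 3.

3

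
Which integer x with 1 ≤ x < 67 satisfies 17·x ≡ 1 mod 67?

67 = 3·17 + 16
17 = 1·16 + 1
16 = 16·1 + 0
Back-substituting gives 17·4 ≡ 1 (mod 67).

4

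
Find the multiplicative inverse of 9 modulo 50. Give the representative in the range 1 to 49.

50 = 5·9 + 5
9 = 1·5 + 4
5 = 1·4 + 1
4 = 4·1 + 0
Back-substituting gives 9·39 ≡ 1 (mod 50).

39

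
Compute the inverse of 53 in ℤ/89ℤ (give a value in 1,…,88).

42

89 = 1·53 + 36
53 = 1·36 + 17
36 = 2·17 + 2
17 = 8·2 + 1
2 = 2·1 + 0
Back-substituting gives 53·42 ≡ 1 (mod 89).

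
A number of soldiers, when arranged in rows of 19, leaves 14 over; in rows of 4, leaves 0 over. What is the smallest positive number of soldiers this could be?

x ≡ 0 (mod 4) gives x ∈ {0, 4, 8, 12, 16, 20, 24, 28, …}.
The first of these with x mod 19 = 14 is 52.

52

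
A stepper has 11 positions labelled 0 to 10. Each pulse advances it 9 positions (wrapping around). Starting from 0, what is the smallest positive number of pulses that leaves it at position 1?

11 = 1·9 + 2
9 = 4·2 + 1
2 = 2·1 + 0
Back-substituting gives 9·5 ≡ 1 (mod 11).

5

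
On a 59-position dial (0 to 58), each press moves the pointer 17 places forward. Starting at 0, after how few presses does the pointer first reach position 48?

The inverse of 17 mod 59 is 7 (since 17·7 = 119 ≡ 1).
Multiplying both sides by 7: x ≡ 7·48 = 336 ≡ 41 (mod 59).

41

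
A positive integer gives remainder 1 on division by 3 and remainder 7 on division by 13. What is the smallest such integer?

x ≡ 1 (mod 3) gives x ∈ {1, 4, 7}.
The first of these with x mod 13 = 7 is 7.

7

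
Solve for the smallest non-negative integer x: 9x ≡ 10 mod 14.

12

The inverse of 9 mod 14 is 11 (since 9·11 = 99 ≡ 1).
So x ≡ 11·10 = 110 ≡ 12 (mod 14).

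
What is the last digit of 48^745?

8

The units digit of 48^n cycles with period 4: 8, 4, 2, 6, …
745 mod 4 = 1, so the last digit matches 8^1 = 8.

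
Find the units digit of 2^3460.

The units digit of 2^n cycles with period 4: 2, 4, 8, 6, …
3460 leaves remainder 0 on division by 4, so 2^3460 ends in 6.

6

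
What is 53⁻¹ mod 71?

53·67 = 3551 = 50·71 + 1, so 53⁻¹ ≡ 67 (mod 71).

67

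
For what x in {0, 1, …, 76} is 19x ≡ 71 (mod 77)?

24

19⁻¹ ≡ 73 (mod 77) because 19·73 = 1387 = 18·77 + 1.
Multiplying both sides by 73: x ≡ 73·71 = 5183 ≡ 24 (mod 77).
Check: 19·24 = 456 = 5·77 + 71.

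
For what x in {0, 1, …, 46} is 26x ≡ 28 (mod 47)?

30

The inverse of 26 mod 47 is 38 (since 26·38 = 988 ≡ 1).
Multiplying both sides by 38: x ≡ 38·28 = 1064 ≡ 30 (mod 47).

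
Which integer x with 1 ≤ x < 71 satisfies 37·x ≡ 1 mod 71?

37·48 = 1776 = 25·71 + 1, so 37⁻¹ ≡ 48 (mod 71).

48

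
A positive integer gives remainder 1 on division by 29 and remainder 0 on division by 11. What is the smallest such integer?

x ≡ 0 (mod 11) gives x ∈ {0, 11, 22, 33, 44, 55, 66, 77, …}.
The first of these with x mod 29 = 1 is 88.

88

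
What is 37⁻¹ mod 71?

48

37·48 = 1776 = 25·71 + 1, so 37⁻¹ ≡ 48 (mod 71).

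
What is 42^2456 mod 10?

Last digits of 2^n: 2, 4, 8, 6 (period 4).
2456 mod 4 = 0, so the last digit matches 2^4 = 6.

6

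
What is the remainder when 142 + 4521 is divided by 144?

4521 = 31·144 + 57, so 4521 mod 144 = 57.
(142 + 57) mod 144 = 55.

55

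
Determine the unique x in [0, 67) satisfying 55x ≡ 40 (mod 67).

The inverse of 55 mod 67 is 39 (since 55·39 = 2145 ≡ 1).
So x ≡ 39·40 = 1560 ≡ 19 (mod 67).

19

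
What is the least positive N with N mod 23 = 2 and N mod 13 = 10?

140

x ≡ 10 (mod 13) gives x ∈ {10, 23, 36, 49, 62, 75, 88, 101, …}.
The first of these with x mod 23 = 2 is 140.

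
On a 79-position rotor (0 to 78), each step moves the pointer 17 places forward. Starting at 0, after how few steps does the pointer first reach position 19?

29

17⁻¹ ≡ 14 (mod 79) because 17·14 = 238 = 3·79 + 1.
Multiplying both sides by 14: x ≡ 14·19 = 266 ≡ 29 (mod 79).
Check: 17·29 = 493 = 6·79 + 19.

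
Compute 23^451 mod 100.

27

Square-and-reduce mod 100: 23^1≡23, 23^2≡29, 23^4≡41, 23^8≡81, 23^16≡61, 23^32≡21, 23^64≡41, 23^128≡81, 23^256≡61.
Since 451 = 1 + 2 + 64 + 128 + 256 in binary, 23^451 ≡ 23·29·41·81·61 ≡ 27 (mod 100).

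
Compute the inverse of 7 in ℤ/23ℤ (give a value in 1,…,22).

23 = 3·7 + 2
7 = 3·2 + 1
2 = 2·1 + 0
Back-substituting gives 7·10 ≡ 1 (mod 23).

10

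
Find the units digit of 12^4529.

Powers of 2 mod 10 repeat with period 4: 2, 4, 8, 6.
4529 leaves remainder 1 on division by 4, so 12^4529 ends in 2.

2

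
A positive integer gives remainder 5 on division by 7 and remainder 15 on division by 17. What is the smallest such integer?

117

Since 17·5 ≡ 1 (mod 7), take x = 15 + 17·((5−15)·5 mod 7) = 15 + 17·6 = 117.
Check: 117 mod 7 = 5, 117 mod 17 = 15.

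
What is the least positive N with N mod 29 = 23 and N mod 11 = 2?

255

Since 11·8 ≡ 1 (mod 29), take x = 2 + 11·((23−2)·8 mod 29) = 2 + 11·23 = 255.
Check: 255 mod 29 = 23, 255 mod 11 = 2.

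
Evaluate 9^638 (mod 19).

By repeated squaring mod 19: 9^1≡9, 9^2≡5, 9^4≡6, 9^8≡17, 9^16≡4, 9^32≡16, 9^64≡9, 9^128≡5, 9^256≡6, 9^512≡17.
Since 638 = 2 + 4 + 8 + 16 + 32 + 64 + 512 in binary, 9^638 ≡ 5·6·17·4·16·9·17 ≡ 17 (mod 19).

17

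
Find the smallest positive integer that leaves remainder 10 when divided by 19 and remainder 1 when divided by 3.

Since 3·13 ≡ 1 (mod 19), take x = 1 + 3·((10−1)·13 mod 19) = 1 + 3·3 = 10.
Check: 10 mod 19 = 10, 10 mod 3 = 1.

10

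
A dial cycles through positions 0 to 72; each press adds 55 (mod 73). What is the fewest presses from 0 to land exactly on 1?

55·4 = 220 = 3·73 + 1, so 55⁻¹ ≡ 4 (mod 73).

4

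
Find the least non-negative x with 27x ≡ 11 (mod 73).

27⁻¹ ≡ 46 (mod 73) because 27·46 = 1242 = 17·73 + 1.
So x ≡ 46·11 = 506 ≡ 68 (mod 73).

68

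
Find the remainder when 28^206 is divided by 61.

Square-and-reduce mod 61: 28^1≡28, 28^2≡52, 28^4≡20, 28^8≡34, 28^16≡58, 28^32≡9, 28^64≡20, 28^128≡34.
Since 206 = 2 + 4 + 8 + 64 + 128 in binary, 28^206 ≡ 52·20·34·20·34 ≡ 3 (mod 61).

3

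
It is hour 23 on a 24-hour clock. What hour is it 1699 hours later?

18

1699 = 70·24 + 19, so 1699 mod 24 = 19.
(23 + 19) mod 24 = 18.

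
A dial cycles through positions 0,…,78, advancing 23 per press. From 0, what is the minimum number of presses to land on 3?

7

23⁻¹ ≡ 55 (mod 79) because 23·55 = 1265 = 16·79 + 1.
So x ≡ 55·3 = 165 ≡ 7 (mod 79).
Check: 23·7 = 161 = 2·79 + 3.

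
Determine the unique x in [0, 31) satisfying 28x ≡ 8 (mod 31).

The inverse of 28 mod 31 is 10 (since 28·10 = 280 ≡ 1).
So x ≡ 10·8 = 80 ≡ 18 (mod 31).
Check: 28·18 = 504 = 16·31 + 8.

18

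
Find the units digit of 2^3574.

The units digit of 2^n cycles with period 4: 2, 4, 8, 6, …
3574 leaves remainder 2 on division by 4, so 2^3574 ends in 4.

4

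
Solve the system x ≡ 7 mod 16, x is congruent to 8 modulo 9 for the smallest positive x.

x ≡ 8 (mod 9) gives x ∈ {8, 17, 26, 35, 44, 53, 62, 71}.
The first of these with x mod 16 = 7 is 71.

71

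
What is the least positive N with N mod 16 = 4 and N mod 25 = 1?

276

x ≡ 4 (mod 16) gives x ∈ {4, 20, 36, 52, 68, 84, 100, 116, …}.
The first of these with x mod 25 = 1 is 276.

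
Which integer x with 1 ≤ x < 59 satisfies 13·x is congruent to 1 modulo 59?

13·50 = 650 = 11·59 + 1, so 13⁻¹ ≡ 50 (mod 59).

50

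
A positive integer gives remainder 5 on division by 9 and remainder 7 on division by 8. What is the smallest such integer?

x ≡ 7 (mod 8) gives x ∈ {7, 15, 23}.
The first of these with x mod 9 = 5 is 23.

23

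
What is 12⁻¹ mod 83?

83 = 6·12 + 11
12 = 1·11 + 1
11 = 11·1 + 0
Back-substituting gives 12·7 ≡ 1 (mod 83).

7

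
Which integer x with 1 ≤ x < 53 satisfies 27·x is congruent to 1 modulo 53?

2

27·2 = 54 = 1·53 + 1, so 27⁻¹ ≡ 2 (mod 53).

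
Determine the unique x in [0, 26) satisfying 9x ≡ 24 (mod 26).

20

9⁻¹ ≡ 3 (mod 26) because 9·3 = 27 = 1·26 + 1.
So x ≡ 3·24 = 72 ≡ 20 (mod 26).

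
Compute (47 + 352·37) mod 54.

3

352·37 = 13024.
13024 − 241·54 = 10, so 13024 ≡ 10 (mod 54).
(47 + 10) mod 54 = 3.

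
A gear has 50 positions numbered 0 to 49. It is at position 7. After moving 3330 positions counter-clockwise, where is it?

27

3330 − 66·50 = 30, so 3330 ≡ 30 (mod 50).
(7 − 30) mod 50 = 27.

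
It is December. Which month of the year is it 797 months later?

797 = 66·12 + 5, so 797 mod 12 = 5.
December + 5 months → May.

May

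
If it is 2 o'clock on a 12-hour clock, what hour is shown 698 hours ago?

12

698 = 58·12 + 2, so 698 mod 12 = 2.
2 − 2 → 12 on a 12-hour dial.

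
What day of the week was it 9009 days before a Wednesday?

9009 − 1287·7 = 0, so 9009 ≡ 0 (mod 7).
Wednesday − 0 days → Wednesday.

Wednesday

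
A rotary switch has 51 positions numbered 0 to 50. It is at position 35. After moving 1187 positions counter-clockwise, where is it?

Dividing 1187 by 51 gives quotient 23 and remainder 14.
(35 − 14) mod 51 = 21.

21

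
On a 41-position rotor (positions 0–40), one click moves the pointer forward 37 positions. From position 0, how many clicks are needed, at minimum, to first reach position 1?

41 = 1·37 + 4
37 = 9·4 + 1
4 = 4·1 + 0
Back-substituting gives 37·10 ≡ 1 (mod 41).

10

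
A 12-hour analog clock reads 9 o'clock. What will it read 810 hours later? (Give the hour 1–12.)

Dividing 810 by 12 gives quotient 67 and remainder 6.
9 + 6 → 3 on a 12-hour dial.

3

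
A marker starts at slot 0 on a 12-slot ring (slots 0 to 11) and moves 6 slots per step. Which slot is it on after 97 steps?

97·6 = 582.
Dividing 582 by 12 gives quotient 48 and remainder 6.
(0 + 6) mod 12 = 6.

6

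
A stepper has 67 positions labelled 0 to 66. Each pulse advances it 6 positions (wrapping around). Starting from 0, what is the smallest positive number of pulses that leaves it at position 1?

67 = 11·6 + 1
6 = 6·1 + 0
Back-substituting gives 6·56 ≡ 1 (mod 67).

56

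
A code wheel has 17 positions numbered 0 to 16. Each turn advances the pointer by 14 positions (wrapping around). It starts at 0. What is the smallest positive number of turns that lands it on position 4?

The inverse of 14 mod 17 is 11 (since 14·11 = 154 ≡ 1).
Multiplying both sides by 11: x ≡ 11·4 = 44 ≡ 10 (mod 17).

10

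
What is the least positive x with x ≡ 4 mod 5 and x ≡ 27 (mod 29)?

Since 29·4 ≡ 1 (mod 5), take x = 27 + 29·((4−27)·4 mod 5) = 27 + 29·3 = 114.
Check: 114 mod 5 = 4, 114 mod 29 = 27.

114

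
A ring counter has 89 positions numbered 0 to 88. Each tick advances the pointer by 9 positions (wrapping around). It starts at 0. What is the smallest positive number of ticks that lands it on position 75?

38

The inverse of 9 mod 89 is 10 (since 9·10 = 90 ≡ 1).
Multiplying both sides by 10: x ≡ 10·75 = 750 ≡ 38 (mod 89).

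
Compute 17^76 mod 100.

Successive squares of 17 mod 100: 17^1≡17, 17^2≡89, 17^4≡21, 17^8≡41, 17^16≡81, 17^32≡61, 17^64≡21.
76 = 4 + 8 + 64, so 17^76 ≡ 21·41·21 ≡ 81 (mod 100).

81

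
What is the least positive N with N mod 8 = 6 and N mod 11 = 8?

Since 11·3 ≡ 1 (mod 8), take x = 8 + 11·((6−8)·3 mod 8) = 8 + 11·2 = 30.
Check: 30 mod 8 = 6, 30 mod 11 = 8.

30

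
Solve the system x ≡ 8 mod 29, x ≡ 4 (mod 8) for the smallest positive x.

x ≡ 4 (mod 8) gives x ∈ {4, 12, 20, 28, 36, 44, 52, 60, …}.
The first of these with x mod 29 = 8 is 124.

124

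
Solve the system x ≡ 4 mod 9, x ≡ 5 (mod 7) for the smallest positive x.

x ≡ 5 (mod 7) gives x ∈ {5, 12, 19, 26, 33, 40}.
The first of these with x mod 9 = 4 is 40.

40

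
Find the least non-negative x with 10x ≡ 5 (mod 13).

7

The inverse of 10 mod 13 is 4 (since 10·4 = 40 ≡ 1).
Multiplying both sides by 4: x ≡ 4·5 = 20 ≡ 7 (mod 13).
Check: 10·7 = 70 = 5·13 + 5.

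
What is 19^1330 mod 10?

The units digit of 19^n cycles with period 2: 9, 1, …
1330 mod 2 = 0, so the last digit matches 9^2 = 1.

1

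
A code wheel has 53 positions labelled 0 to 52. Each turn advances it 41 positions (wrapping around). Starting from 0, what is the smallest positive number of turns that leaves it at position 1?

53 = 1·41 + 12
41 = 3·12 + 5
12 = 2·5 + 2
5 = 2·2 + 1
2 = 2·1 + 0
Back-substituting gives 41·22 ≡ 1 (mod 53).

22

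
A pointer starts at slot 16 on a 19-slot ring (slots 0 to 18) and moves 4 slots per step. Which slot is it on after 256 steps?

256·4 = 1024.
Dividing 1024 by 19 gives quotient 53 and remainder 17.
(16 + 17) mod 19 = 14.

14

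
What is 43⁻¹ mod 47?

35

47 = 1·43 + 4
43 = 10·4 + 3
4 = 1·3 + 1
3 = 3·1 + 0
Back-substituting gives 43·35 ≡ 1 (mod 47).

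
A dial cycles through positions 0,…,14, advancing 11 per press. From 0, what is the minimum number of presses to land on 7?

The inverse of 11 mod 15 is 11 (since 11·11 = 121 ≡ 1).
So x ≡ 11·7 = 77 ≡ 2 (mod 15).

2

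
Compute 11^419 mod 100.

91

Successive squares of 11 mod 100: 11^1≡11, 11^2≡21, 11^4≡41, 11^8≡81, 11^16≡61, 11^32≡21, 11^64≡41, 11^128≡81, 11^256≡61.
419 = 1 + 2 + 32 + 128 + 256, so 11^419 ≡ 11·21·21·81·61 ≡ 91 (mod 100).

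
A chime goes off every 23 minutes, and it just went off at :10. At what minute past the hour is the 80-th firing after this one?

50

80·23 = 1840.
Dividing 1840 by 60 gives quotient 30 and remainder 40.
(10 + 40) mod 60 = 50.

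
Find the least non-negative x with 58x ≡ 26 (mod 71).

The inverse of 58 mod 71 is 60 (since 58·60 = 3480 ≡ 1).
So x ≡ 60·26 = 1560 ≡ 69 (mod 71).

69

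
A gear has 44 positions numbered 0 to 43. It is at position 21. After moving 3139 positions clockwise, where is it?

3139 = 71·44 + 15, so 3139 mod 44 = 15.
(21 + 15) mod 44 = 36.

36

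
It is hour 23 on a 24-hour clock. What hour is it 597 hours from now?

20

Dividing 597 by 24 gives quotient 24 and remainder 21.
(23 + 21) mod 24 = 20.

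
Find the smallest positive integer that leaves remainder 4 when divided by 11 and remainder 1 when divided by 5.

26

x ≡ 1 (mod 5) gives x ∈ {1, 6, 11, 16, 21, 26}.
The first of these with x mod 11 = 4 is 26.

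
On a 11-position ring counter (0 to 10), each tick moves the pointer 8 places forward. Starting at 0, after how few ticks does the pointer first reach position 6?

9

The inverse of 8 mod 11 is 7 (since 8·7 = 56 ≡ 1).
So x ≡ 7·6 = 42 ≡ 9 (mod 11).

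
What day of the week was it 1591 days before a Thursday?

Dividing 1591 by 7 gives quotient 227 and remainder 2.
Thursday − 2 days → Tuesday.

Tuesday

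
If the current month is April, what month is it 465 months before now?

465 = 38·12 + 9, so 465 mod 12 = 9.
April − 9 months → July.

July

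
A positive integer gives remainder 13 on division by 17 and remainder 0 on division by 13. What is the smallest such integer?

x ≡ 0 (mod 13) gives x ∈ {0, 13}.
The first of these with x mod 17 = 13 is 13.

13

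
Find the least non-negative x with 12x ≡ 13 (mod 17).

The inverse of 12 mod 17 is 10 (since 12·10 = 120 ≡ 1).
So x ≡ 10·13 = 130 ≡ 11 (mod 17).

11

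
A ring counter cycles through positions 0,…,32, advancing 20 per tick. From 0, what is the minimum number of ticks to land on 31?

23

20⁻¹ ≡ 5 (mod 33) because 20·5 = 100 = 3·33 + 1.
Multiplying both sides by 5: x ≡ 5·31 = 155 ≡ 23 (mod 33).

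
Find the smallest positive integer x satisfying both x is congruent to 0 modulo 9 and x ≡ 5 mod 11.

Since 11·5 ≡ 1 (mod 9), take x = 5 + 11·((0−5)·5 mod 9) = 5 + 11·2 = 27.
Check: 27 mod 9 = 0, 27 mod 11 = 5.

27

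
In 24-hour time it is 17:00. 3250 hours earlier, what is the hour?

7

Dividing 3250 by 24 gives quotient 135 and remainder 10.
(17 − 10) mod 24 = 7.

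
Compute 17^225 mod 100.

By repeated squaring mod 100: 17^1≡17, 17^2≡89, 17^4≡21, 17^8≡41, 17^16≡81, 17^32≡61, 17^64≡21, 17^128≡41.
Since 225 = 1 + 32 + 64 + 128 in binary, 17^225 ≡ 17·61·21·41 ≡ 57 (mod 100).

57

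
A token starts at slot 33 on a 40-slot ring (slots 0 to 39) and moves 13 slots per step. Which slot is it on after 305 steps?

305·13 = 3965.
3965 mod 40 = 5 (since 99·40 = 3960).
(33 + 5) mod 40 = 38.

38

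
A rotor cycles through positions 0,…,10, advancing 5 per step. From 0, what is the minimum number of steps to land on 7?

8

5⁻¹ ≡ 9 (mod 11) because 5·9 = 45 = 4·11 + 1.
Multiplying both sides by 9: x ≡ 9·7 = 63 ≡ 8 (mod 11).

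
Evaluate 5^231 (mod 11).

5

Square-and-reduce mod 11: 5^1≡5, 5^2≡3, 5^4≡9, 5^8≡4, 5^16≡5, 5^32≡3, 5^64≡9, 5^128≡4.
Since 231 = 1 + 2 + 4 + 32 + 64 + 128 in binary, 5^231 ≡ 5·3·9·3·9·4 ≡ 5 (mod 11).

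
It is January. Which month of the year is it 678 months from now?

July

Dividing 678 by 12 gives quotient 56 and remainder 6.
January + 6 months → July.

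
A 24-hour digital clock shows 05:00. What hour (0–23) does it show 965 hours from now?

10

965 mod 24 = 5 (since 40·24 = 960).
(5 + 5) mod 24 = 10.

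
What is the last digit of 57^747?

The units digit of 57^n cycles with period 4: 7, 9, 3, 1, …
747 mod 4 = 3, so the last digit matches 7^3 = 3.

3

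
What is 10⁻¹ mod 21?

21 = 2·10 + 1
10 = 10·1 + 0
Back-substituting gives 10·19 ≡ 1 (mod 21).

19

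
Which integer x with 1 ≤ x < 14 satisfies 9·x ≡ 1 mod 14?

11

14 = 1·9 + 5
9 = 1·5 + 4
5 = 1·4 + 1
4 = 4·1 + 0
Back-substituting gives 9·11 ≡ 1 (mod 14).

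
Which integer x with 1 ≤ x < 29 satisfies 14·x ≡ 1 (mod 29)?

29 = 2·14 + 1
14 = 14·1 + 0
Back-substituting gives 14·27 ≡ 1 (mod 29).

27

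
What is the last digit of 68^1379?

The units digit of 68^n cycles with period 4: 8, 4, 2, 6, …
1379 mod 4 = 3, so the last digit matches 8^3 = 2.

2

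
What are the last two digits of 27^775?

43

Square-and-reduce mod 100: 27^1≡27, 27^2≡29, 27^4≡41, 27^8≡81, 27^16≡61, 27^32≡21, 27^64≡41, 27^128≡81, 27^256≡61, 27^512≡21.
775 = 1 + 2 + 4 + 256 + 512, so 27^775 ≡ 27·29·41·61·21 ≡ 43 (mod 100).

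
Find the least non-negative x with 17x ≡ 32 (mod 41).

17⁻¹ ≡ 29 (mod 41) because 17·29 = 493 = 12·41 + 1.
Multiplying both sides by 29: x ≡ 29·32 = 928 ≡ 26 (mod 41).

26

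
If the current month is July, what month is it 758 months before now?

May

758 = 63·12 + 2, so 758 mod 12 = 2.
July − 2 months → May.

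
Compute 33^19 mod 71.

42

By repeated squaring mod 71: 33^1≡33, 33^2≡24, 33^4≡8, 33^8≡64, 33^16≡49.
Since 19 = 1 + 2 + 16 in binary, 33^19 ≡ 33·24·49 ≡ 42 (mod 71).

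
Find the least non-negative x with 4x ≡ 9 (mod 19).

7

The inverse of 4 mod 19 is 5 (since 4·5 = 20 ≡ 1).
Multiplying both sides by 5: x ≡ 5·9 = 45 ≡ 7 (mod 19).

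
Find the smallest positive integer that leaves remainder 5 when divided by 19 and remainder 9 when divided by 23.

Since 23·5 ≡ 1 (mod 19), take x = 9 + 23·((5−9)·5 mod 19) = 9 + 23·18 = 423.
Check: 423 mod 19 = 5, 423 mod 23 = 9.

423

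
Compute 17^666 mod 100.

Square-and-reduce mod 100: 17^1≡17, 17^2≡89, 17^4≡21, 17^8≡41, 17^16≡81, 17^32≡61, 17^64≡21, 17^128≡41, 17^256≡81, 17^512≡61.
666 = 2 + 8 + 16 + 128 + 512, so 17^666 ≡ 89·41·81·41·61 ≡ 69 (mod 100).

69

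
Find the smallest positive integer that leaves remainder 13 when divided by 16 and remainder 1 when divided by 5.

61

x ≡ 1 (mod 5) gives x ∈ {1, 6, 11, 16, 21, 26, 31, 36, …}.
The first of these with x mod 16 = 13 is 61.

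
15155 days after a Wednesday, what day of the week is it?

Wednesday

Dividing 15155 by 7 gives quotient 2165 and remainder 0.
Wednesday + 0 days → Wednesday.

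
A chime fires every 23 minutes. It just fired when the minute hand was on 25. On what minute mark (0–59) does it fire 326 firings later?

23

326·23 = 7498.
7498 = 124·60 + 58, so 7498 mod 60 = 58.
(25 + 58) mod 60 = 23.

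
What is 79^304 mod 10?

Last digits of 9^n: 9, 1 (period 2).
304 mod 2 = 0, so the last digit matches 9^2 = 1.

1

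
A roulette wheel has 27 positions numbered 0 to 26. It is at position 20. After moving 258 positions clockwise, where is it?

8

258 mod 27 = 15 (since 9·27 = 243).
(20 + 15) mod 27 = 8.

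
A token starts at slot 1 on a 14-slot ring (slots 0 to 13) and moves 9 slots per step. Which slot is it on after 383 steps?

383·9 = 3447.
3447 − 246·14 = 3, so 3447 ≡ 3 (mod 14).
(1 + 3) mod 14 = 4.

4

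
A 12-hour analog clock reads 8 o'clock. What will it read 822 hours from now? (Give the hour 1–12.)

2

822 = 68·12 + 6, so 822 mod 12 = 6.
8 + 6 → 2 on a 12-hour dial.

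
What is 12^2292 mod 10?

6

Powers of 2 mod 10 repeat with period 4: 2, 4, 8, 6.
2292 leaves remainder 0 on division by 4, so 12^2292 ends in 6.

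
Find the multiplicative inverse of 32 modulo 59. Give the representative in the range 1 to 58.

32·24 = 768 = 13·59 + 1, so 32⁻¹ ≡ 24 (mod 59).

24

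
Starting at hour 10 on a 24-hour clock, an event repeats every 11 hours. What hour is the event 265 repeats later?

21

265·11 = 2915.
Dividing 2915 by 24 gives quotient 121 and remainder 11.
(10 + 11) mod 24 = 21.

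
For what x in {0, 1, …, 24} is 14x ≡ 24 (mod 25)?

14⁻¹ ≡ 9 (mod 25) because 14·9 = 126 = 5·25 + 1.
So x ≡ 9·24 = 216 ≡ 16 (mod 25).

16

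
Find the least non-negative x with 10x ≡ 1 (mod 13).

4

10⁻¹ ≡ 4 (mod 13) because 10·4 = 40 = 3·13 + 1.
Multiplying both sides by 4: x ≡ 4·1 = 4 ≡ 4 (mod 13).
Check: 10·4 = 40 = 3·13 + 1.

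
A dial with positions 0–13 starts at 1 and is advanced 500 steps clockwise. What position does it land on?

11

500 mod 14 = 10 (since 35·14 = 490).
(1 + 10) mod 14 = 11.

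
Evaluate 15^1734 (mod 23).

Square-and-reduce mod 23: 15^1≡15, 15^2≡18, 15^4≡2, 15^8≡4, 15^16≡16, 15^32≡3, 15^64≡9, 15^128≡12, 15^256≡6, 15^512≡13, 15^1024≡8.
1734 = 2 + 4 + 64 + 128 + 512 + 1024, so 15^1734 ≡ 18·2·9·12·13·8 ≡ 12 (mod 23).

12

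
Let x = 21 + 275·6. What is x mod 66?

21

275·6 = 1650.
1650 = 25·66 + 0, so 1650 mod 66 = 0.
(21 + 0) mod 66 = 21.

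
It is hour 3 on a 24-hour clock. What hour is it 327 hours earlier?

12

327 − 13·24 = 15, so 327 ≡ 15 (mod 24).
(3 − 15) mod 24 = 12.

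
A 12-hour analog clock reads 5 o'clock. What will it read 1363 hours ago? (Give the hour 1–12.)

10

1363 = 113·12 + 7, so 1363 mod 12 = 7.
5 − 7 → 10 on a 12-hour dial.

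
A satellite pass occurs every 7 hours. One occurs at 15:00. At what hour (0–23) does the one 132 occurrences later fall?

132·7 = 924.
924 = 38·24 + 12, so 924 mod 24 = 12.
(15 + 12) mod 24 = 3.

3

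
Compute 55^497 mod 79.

23

Square-and-reduce mod 79: 55^1≡55, 55^2≡23, 55^4≡55, 55^8≡23, 55^16≡55, 55^32≡23, 55^64≡55, 55^128≡23, 55^256≡55.
Since 497 = 1 + 16 + 32 + 64 + 128 + 256 in binary, 55^497 ≡ 55·55·23·55·23·55 ≡ 23 (mod 79).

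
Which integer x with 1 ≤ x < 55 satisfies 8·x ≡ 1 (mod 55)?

55 = 6·8 + 7
8 = 1·7 + 1
7 = 7·1 + 0
Back-substituting gives 8·7 ≡ 1 (mod 55).

7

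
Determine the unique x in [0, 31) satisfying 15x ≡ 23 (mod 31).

16

15⁻¹ ≡ 29 (mod 31) because 15·29 = 435 = 14·31 + 1.
So x ≡ 29·23 = 667 ≡ 16 (mod 31).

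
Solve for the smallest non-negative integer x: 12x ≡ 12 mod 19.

1

The inverse of 12 mod 19 is 8 (since 12·8 = 96 ≡ 1).
So x ≡ 8·12 = 96 ≡ 1 (mod 19).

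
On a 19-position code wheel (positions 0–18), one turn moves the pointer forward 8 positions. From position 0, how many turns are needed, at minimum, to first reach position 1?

19 = 2·8 + 3
8 = 2·3 + 2
3 = 1·2 + 1
2 = 2·1 + 0
Back-substituting gives 8·12 ≡ 1 (mod 19).

12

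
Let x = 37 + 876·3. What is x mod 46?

876·3 = 2628.
Dividing 2628 by 46 gives quotient 57 and remainder 6.
(37 + 6) mod 46 = 43.

43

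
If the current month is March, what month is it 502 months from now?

January

502 = 41·12 + 10, so 502 mod 12 = 10.
March + 10 months → January.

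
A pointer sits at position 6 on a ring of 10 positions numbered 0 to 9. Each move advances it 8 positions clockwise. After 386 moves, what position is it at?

4

386·8 = 3088.
3088 − 308·10 = 8, so 3088 ≡ 8 (mod 10).
(6 + 8) mod 10 = 4.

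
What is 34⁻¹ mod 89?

89 = 2·34 + 21
34 = 1·21 + 13
21 = 1·13 + 8
13 = 1·8 + 5
8 = 1·5 + 3
5 = 1·3 + 2
3 = 1·2 + 1
2 = 2·1 + 0
Back-substituting gives 34·55 ≡ 1 (mod 89).

55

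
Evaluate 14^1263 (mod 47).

Successive squares of 14 mod 47: 14^1≡14, 14^2≡8, 14^4≡17, 14^8≡7, 14^16≡2, 14^32≡4, 14^64≡16, 14^128≡21, 14^256≡18, 14^512≡42, 14^1024≡25.
Since 1263 = 1 + 2 + 4 + 8 + 32 + 64 + 128 + 1024 in binary, 14^1263 ≡ 14·8·17·7·4·16·21·25 ≡ 6 (mod 47).

6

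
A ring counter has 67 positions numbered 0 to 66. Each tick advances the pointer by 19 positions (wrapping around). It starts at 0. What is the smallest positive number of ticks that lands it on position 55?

17

The inverse of 19 mod 67 is 60 (since 19·60 = 1140 ≡ 1).
Multiplying both sides by 60: x ≡ 60·55 = 3300 ≡ 17 (mod 67).
Check: 19·17 = 323 = 4·67 + 55.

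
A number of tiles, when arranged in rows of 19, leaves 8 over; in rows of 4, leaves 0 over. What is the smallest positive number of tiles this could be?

8

Since 4·5 ≡ 1 (mod 19), take x = 0 + 4·((8−0)·5 mod 19) = 0 + 4·2 = 8.
Check: 8 mod 19 = 8, 8 mod 4 = 0.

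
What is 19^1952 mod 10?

Powers of 9 mod 10 repeat with period 2: 9, 1.
1952 leaves remainder 0 on division by 2, so 19^1952 ends in 1.

1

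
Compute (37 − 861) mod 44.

12

861 mod 44 = 25 (since 19·44 = 836).
(37 − 25) mod 44 = 12.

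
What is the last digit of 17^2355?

The units digit of 17^n cycles with period 4: 7, 9, 3, 1, …
2355 mod 4 = 3, so the last digit matches 7^3 = 3.

3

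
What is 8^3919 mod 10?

2

Last digits of 8^n: 8, 4, 2, 6 (period 4).
3919 mod 4 = 3, so the last digit matches 8^3 = 2.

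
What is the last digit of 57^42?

9

Powers of 7 mod 10 repeat with period 4: 7, 9, 3, 1.
42 leaves remainder 2 on division by 4, so 57^42 ends in 9.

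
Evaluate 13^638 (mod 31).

7

Successive squares of 13 mod 31: 13^1≡13, 13^2≡14, 13^4≡10, 13^8≡7, 13^16≡18, 13^32≡14, 13^64≡10, 13^128≡7, 13^256≡18, 13^512≡14.
638 = 2 + 4 + 8 + 16 + 32 + 64 + 512, so 13^638 ≡ 14·10·7·18·14·10·14 ≡ 7 (mod 31).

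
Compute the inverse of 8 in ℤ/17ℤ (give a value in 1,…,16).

15

17 = 2·8 + 1
8 = 8·1 + 0
Back-substituting gives 8·15 ≡ 1 (mod 17).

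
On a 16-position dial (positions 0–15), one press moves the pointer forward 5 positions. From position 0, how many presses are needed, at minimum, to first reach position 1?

5·13 = 65 = 4·16 + 1, so 5⁻¹ ≡ 13 (mod 16).

13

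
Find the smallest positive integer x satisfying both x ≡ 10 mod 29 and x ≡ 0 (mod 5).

x ≡ 0 (mod 5) gives x ∈ {0, 5, 10}.
The first of these with x mod 29 = 10 is 10.

10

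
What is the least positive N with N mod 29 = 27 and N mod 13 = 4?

56

x ≡ 4 (mod 13) gives x ∈ {4, 17, 30, 43, 56}.
The first of these with x mod 29 = 27 is 56.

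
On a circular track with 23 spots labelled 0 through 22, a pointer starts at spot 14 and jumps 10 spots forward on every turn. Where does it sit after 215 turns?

215·10 = 2150.
2150 = 93·23 + 11, so 2150 mod 23 = 11.
(14 + 11) mod 23 = 2.

2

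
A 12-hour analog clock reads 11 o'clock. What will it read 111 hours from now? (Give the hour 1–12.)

2

Dividing 111 by 12 gives quotient 9 and remainder 3.
11 + 3 → 2 on a 12-hour dial.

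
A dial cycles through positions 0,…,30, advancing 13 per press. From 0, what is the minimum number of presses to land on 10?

13⁻¹ ≡ 12 (mod 31) because 13·12 = 156 = 5·31 + 1.
Multiplying both sides by 12: x ≡ 12·10 = 120 ≡ 27 (mod 31).

27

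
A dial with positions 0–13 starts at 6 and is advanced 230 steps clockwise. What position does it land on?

12

230 = 16·14 + 6, so 230 mod 14 = 6.
(6 + 6) mod 14 = 12.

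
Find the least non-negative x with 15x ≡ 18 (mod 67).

28

The inverse of 15 mod 67 is 9 (since 15·9 = 135 ≡ 1).
So x ≡ 9·18 = 162 ≡ 28 (mod 67).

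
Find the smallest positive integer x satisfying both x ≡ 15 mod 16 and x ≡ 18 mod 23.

x ≡ 15 (mod 16) gives x ∈ {15, 31, 47, 63, 79, 95, 111, 127, …}.
The first of these with x mod 23 = 18 is 271.

271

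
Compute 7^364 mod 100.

1

By repeated squaring mod 100: 7^1≡7, 7^2≡49, 7^4≡1, 7^8≡1, 7^16≡1, 7^32≡1, 7^64≡1, 7^128≡1, 7^256≡1.
Since 364 = 4 + 8 + 32 + 64 + 256 in binary, 7^364 ≡ 1·1·1·1·1 ≡ 1 (mod 100).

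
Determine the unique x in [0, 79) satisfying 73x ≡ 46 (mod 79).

45

The inverse of 73 mod 79 is 13 (since 73·13 = 949 ≡ 1).
Multiplying both sides by 13: x ≡ 13·46 = 598 ≡ 45 (mod 79).
Check: 73·45 = 3285 = 41·79 + 46.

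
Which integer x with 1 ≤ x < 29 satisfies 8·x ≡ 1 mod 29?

29 = 3·8 + 5
8 = 1·5 + 3
5 = 1·3 + 2
3 = 1·2 + 1
2 = 2·1 + 0
Back-substituting gives 8·11 ≡ 1 (mod 29).

11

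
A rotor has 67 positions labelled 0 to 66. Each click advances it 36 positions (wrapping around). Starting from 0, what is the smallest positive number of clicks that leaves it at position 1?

36·54 = 1944 = 29·67 + 1, so 36⁻¹ ≡ 54 (mod 67).

54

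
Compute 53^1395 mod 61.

Successive squares of 53 mod 61: 53^1≡53, 53^2≡3, 53^4≡9, 53^8≡20, 53^16≡34, 53^32≡58, 53^64≡9, 53^128≡20, 53^256≡34, 53^512≡58, 53^1024≡9.
1395 = 1 + 2 + 16 + 32 + 64 + 256 + 1024, so 53^1395 ≡ 53·3·34·58·9·34·9 ≡ 11 (mod 61).

11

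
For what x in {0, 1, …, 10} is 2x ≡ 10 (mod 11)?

5

2⁻¹ ≡ 6 (mod 11) because 2·6 = 12 = 1·11 + 1.
So x ≡ 6·10 = 60 ≡ 5 (mod 11).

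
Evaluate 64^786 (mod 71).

Square-and-reduce mod 71: 64^1≡64, 64^2≡49, 64^4≡58, 64^8≡27, 64^16≡19, 64^32≡6, 64^64≡36, 64^128≡18, 64^256≡40, 64^512≡38.
786 = 2 + 16 + 256 + 512, so 64^786 ≡ 49·19·40·38 ≡ 19 (mod 71).

19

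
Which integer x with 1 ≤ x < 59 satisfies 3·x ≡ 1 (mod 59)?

20

3·20 = 60 = 1·59 + 1, so 3⁻¹ ≡ 20 (mod 59).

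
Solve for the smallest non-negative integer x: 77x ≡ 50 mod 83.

47

The inverse of 77 mod 83 is 69 (since 77·69 = 5313 ≡ 1).
Multiplying both sides by 69: x ≡ 69·50 = 3450 ≡ 47 (mod 83).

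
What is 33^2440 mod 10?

1

The units digit of 33^n cycles with period 4: 3, 9, 7, 1, …
2440 leaves remainder 0 on division by 4, so 33^2440 ends in 1.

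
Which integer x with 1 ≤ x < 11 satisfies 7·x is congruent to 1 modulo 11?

7·8 = 56 = 5·11 + 1, so 7⁻¹ ≡ 8 (mod 11).

8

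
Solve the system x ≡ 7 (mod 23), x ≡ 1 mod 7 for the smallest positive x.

99

Since 7·10 ≡ 1 (mod 23), take x = 1 + 7·((7−1)·10 mod 23) = 1 + 7·14 = 99.
Check: 99 mod 23 = 7, 99 mod 7 = 1.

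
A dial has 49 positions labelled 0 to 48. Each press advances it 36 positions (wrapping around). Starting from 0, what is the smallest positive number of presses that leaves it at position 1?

49 = 1·36 + 13
36 = 2·13 + 10
13 = 1·10 + 3
10 = 3·3 + 1
3 = 3·1 + 0
Back-substituting gives 36·15 ≡ 1 (mod 49).

15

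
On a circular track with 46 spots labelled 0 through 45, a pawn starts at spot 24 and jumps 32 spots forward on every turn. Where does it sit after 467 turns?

467·32 = 14944.
14944 − 324·46 = 40, so 14944 ≡ 40 (mod 46).
(24 + 40) mod 46 = 18.

18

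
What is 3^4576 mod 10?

1

The units digit of 3^n cycles with period 4: 3, 9, 7, 1, …
4576 leaves remainder 0 on division by 4, so 3^4576 ends in 1.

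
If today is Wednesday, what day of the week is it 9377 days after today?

9377 = 1339·7 + 4, so 9377 mod 7 = 4.
Wednesday + 4 days → Sunday.

Sunday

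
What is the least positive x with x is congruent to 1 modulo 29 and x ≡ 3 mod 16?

x ≡ 3 (mod 16) gives x ∈ {3, 19, 35, 51, 67, 83, 99, 115, …}.
The first of these with x mod 29 = 1 is 291.

291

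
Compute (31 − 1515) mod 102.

1515 − 14·102 = 87, so 1515 ≡ 87 (mod 102).
(31 − 87) mod 102 = 46.

46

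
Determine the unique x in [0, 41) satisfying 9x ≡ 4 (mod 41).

5

The inverse of 9 mod 41 is 32 (since 9·32 = 288 ≡ 1).
So x ≡ 32·4 = 128 ≡ 5 (mod 41).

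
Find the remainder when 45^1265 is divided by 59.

Successive squares of 45 mod 59: 45^1≡45, 45^2≡19, 45^4≡7, 45^8≡49, 45^16≡41, 45^32≡29, 45^64≡15, 45^128≡48, 45^256≡3, 45^512≡9, 45^1024≡22.
1265 = 1 + 16 + 32 + 64 + 128 + 1024, so 45^1265 ≡ 45·41·29·15·48·22 ≡ 12 (mod 59).

12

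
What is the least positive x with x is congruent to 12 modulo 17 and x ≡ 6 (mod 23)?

x ≡ 12 (mod 17) gives x ∈ {12, 29}.
The first of these with x mod 23 = 6 is 29.

29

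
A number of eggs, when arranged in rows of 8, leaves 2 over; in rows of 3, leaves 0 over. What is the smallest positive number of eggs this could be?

18

x ≡ 0 (mod 3) gives x ∈ {0, 3, 6, 9, 12, 15, 18}.
The first of these with x mod 8 = 2 is 18.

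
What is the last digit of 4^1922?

6

Powers of 4 mod 10 repeat with period 2: 4, 6.
1922 leaves remainder 0 on division by 2, so 4^1922 ends in 6.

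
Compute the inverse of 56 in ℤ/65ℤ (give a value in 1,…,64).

36

65 = 1·56 + 9
56 = 6·9 + 2
9 = 4·2 + 1
2 = 2·1 + 0
Back-substituting gives 56·36 ≡ 1 (mod 65).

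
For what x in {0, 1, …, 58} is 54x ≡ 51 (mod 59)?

37

54⁻¹ ≡ 47 (mod 59) because 54·47 = 2538 = 43·59 + 1.
Multiplying both sides by 47: x ≡ 47·51 = 2397 ≡ 37 (mod 59).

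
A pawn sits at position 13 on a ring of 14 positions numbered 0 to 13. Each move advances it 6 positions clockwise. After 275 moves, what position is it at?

11

275·6 = 1650.
Dividing 1650 by 14 gives quotient 117 and remainder 12.
(13 + 12) mod 14 = 11.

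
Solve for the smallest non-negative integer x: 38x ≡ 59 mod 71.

The inverse of 38 mod 71 is 43 (since 38·43 = 1634 ≡ 1).
So x ≡ 43·59 = 2537 ≡ 52 (mod 71).

52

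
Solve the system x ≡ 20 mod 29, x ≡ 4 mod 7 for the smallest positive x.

Since 7·25 ≡ 1 (mod 29), take x = 4 + 7·((20−4)·25 mod 29) = 4 + 7·23 = 165.
Check: 165 mod 29 = 20, 165 mod 7 = 4.

165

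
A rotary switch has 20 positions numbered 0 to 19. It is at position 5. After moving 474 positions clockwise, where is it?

474 mod 20 = 14 (since 23·20 = 460).
(5 + 14) mod 20 = 19.

19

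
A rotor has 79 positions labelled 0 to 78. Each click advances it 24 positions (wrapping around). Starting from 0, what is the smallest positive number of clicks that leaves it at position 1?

24·56 = 1344 = 17·79 + 1, so 24⁻¹ ≡ 56 (mod 79).

56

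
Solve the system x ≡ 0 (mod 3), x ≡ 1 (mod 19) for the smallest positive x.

x ≡ 0 (mod 3) gives x ∈ {0, 3, 6, 9, 12, 15, 18, 21, …}.
The first of these with x mod 19 = 1 is 39.

39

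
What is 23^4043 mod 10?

Last digits of 3^n: 3, 9, 7, 1 (period 4).
4043 leaves remainder 3 on division by 4, so 23^4043 ends in 7.

7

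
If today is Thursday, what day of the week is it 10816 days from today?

10816 = 1545·7 + 1, so 10816 mod 7 = 1.
Thursday + 1 day → Friday.

Friday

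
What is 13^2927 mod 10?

7

Last digits of 3^n: 3, 9, 7, 1 (period 4).
2927 mod 4 = 3, so the last digit matches 3^3 = 7.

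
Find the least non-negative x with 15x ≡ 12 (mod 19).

16

15⁻¹ ≡ 14 (mod 19) because 15·14 = 210 = 11·19 + 1.
So x ≡ 14·12 = 168 ≡ 16 (mod 19).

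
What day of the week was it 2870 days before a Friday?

Friday

2870 mod 7 = 0 (since 410·7 = 2870).
Friday − 0 days → Friday.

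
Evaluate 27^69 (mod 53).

18

By repeated squaring mod 53: 27^1≡27, 27^2≡40, 27^4≡10, 27^8≡47, 27^16≡36, 27^32≡24, 27^64≡46.
69 = 1 + 4 + 64, so 27^69 ≡ 27·10·46 ≡ 18 (mod 53).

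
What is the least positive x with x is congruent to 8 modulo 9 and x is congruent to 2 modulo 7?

44

x ≡ 2 (mod 7) gives x ∈ {2, 9, 16, 23, 30, 37, 44}.
The first of these with x mod 9 = 8 is 44.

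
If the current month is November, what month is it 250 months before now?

250 − 20·12 = 10, so 250 ≡ 10 (mod 12).
November − 10 months → January.

January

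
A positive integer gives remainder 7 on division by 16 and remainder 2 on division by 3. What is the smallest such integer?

x ≡ 2 (mod 3) gives x ∈ {2, 5, 8, 11, 14, 17, 20, 23}.
The first of these with x mod 16 = 7 is 23.

23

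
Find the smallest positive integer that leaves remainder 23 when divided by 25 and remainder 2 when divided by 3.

23

x ≡ 2 (mod 3) gives x ∈ {2, 5, 8, 11, 14, 17, 20, 23}.
The first of these with x mod 25 = 23 is 23.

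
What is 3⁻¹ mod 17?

17 = 5·3 + 2
3 = 1·2 + 1
2 = 2·1 + 0
Back-substituting gives 3·6 ≡ 1 (mod 17).

6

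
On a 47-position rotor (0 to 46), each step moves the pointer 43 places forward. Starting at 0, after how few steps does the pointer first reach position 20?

42

43⁻¹ ≡ 35 (mod 47) because 43·35 = 1505 = 32·47 + 1.
Multiplying both sides by 35: x ≡ 35·20 = 700 ≡ 42 (mod 47).
Check: 43·42 = 1806 = 38·47 + 20.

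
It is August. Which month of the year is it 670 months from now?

Dividing 670 by 12 gives quotient 55 and remainder 10.
August + 10 months → June.

June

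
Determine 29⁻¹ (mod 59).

59 = 2·29 + 1
29 = 29·1 + 0
Back-substituting gives 29·57 ≡ 1 (mod 59).

57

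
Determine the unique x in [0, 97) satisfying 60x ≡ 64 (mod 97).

60⁻¹ ≡ 76 (mod 97) because 60·76 = 4560 = 47·97 + 1.
Multiplying both sides by 76: x ≡ 76·64 = 4864 ≡ 14 (mod 97).

14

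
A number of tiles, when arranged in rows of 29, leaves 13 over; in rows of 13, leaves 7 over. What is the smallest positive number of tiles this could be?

332

x ≡ 7 (mod 13) gives x ∈ {7, 20, 33, 46, 59, 72, 85, 98, …}.
The first of these with x mod 29 = 13 is 332.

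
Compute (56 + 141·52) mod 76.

16

141·52 = 7332.
7332 mod 76 = 36 (since 96·76 = 7296).
(56 + 36) mod 76 = 16.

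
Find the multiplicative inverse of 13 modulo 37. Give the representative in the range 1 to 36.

37 = 2·13 + 11
13 = 1·11 + 2
11 = 5·2 + 1
2 = 2·1 + 0
Back-substituting gives 13·20 ≡ 1 (mod 37).

20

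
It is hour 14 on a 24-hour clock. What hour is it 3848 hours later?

22

3848 − 160·24 = 8, so 3848 ≡ 8 (mod 24).
(14 + 8) mod 24 = 22.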